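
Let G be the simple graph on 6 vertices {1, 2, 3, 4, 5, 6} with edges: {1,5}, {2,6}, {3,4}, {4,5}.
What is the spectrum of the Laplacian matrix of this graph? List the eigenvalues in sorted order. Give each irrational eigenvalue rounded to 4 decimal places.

[0, 0, 0.5858, 2, 2, 3.4142]

With the vertex order [1, 2, 3, 4, 5, 6], the degrees are [1, 1, 1, 2, 2, 1], giving D = diag(1, 1, 1, 2, 2, 1) and L = D - A. L is symmetric positive semidefinite, so every eigenvalue is real and nonnegative. The 2 zero eigenvalues correspond to the 2 connected components. There are 2 zeros in the spectrum, matching the 2 components. The eigenvalues sum to 8, which equals trace(L) = 2|E|.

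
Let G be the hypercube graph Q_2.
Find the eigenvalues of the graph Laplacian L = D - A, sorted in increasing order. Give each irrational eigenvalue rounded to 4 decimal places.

The graph has 4 vertices and degree multiset [2, 2, 2, 2]; D is the diagonal matrix of degrees and L = D - A. Diagonalising L (or applying a numerical eigensolver to the 4x4 matrix) gives the spectrum above. The single zero eigenvalue shows the graph is connected. The largest eigenvalue, 4, is at most the vertex count 4.

[0, 2, 2, 4]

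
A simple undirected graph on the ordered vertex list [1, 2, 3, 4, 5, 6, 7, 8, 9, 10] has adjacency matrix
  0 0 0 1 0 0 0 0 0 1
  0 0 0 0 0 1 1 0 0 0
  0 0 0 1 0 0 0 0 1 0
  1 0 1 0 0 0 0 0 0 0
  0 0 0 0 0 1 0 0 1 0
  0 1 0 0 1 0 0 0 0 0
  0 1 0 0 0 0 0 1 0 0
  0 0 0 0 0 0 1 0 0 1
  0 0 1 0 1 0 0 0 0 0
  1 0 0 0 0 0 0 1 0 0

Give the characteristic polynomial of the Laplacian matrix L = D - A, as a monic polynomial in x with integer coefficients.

x^10 - 20x^9 + 170x^8 - 800x^7 + 2275x^6 - 4004x^5 + 4290x^4 - 2640x^3 + 825x^2 - 100x

Each diagonal entry of L is the vertex degree and each off-diagonal entry is -1 where an edge is present, 0 otherwise; in the order [1, 2, 3, 4, 5, 6, 7, 8, 9, 10] the diagonal is [2, 2, 2, 2, 2, 2, 2, 2, 2, 2]. L has integer entries, so p(x) = det(xI - L) has integer coefficients. Expanding the determinant yields x^10 - 20x^9 + 170x^8 - 800x^7 + 2275x^6 - 4004x^5 + 4290x^4 - 2640x^3 + 825x^2 - 100x. The coefficient of x^9 equals -trace(L) = -20, matching the sum of degrees. The largest eigenvalue, 4, is at most the vertex count 10. There is one zero in the spectrum, matching the 1 component.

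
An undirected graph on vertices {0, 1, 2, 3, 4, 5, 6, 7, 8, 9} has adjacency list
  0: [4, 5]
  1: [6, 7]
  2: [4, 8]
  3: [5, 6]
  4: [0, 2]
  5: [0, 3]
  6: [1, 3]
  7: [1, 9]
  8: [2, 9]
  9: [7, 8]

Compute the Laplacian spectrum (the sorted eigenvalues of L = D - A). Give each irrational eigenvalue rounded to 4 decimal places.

[0, 0.3820, 0.3820, 1.3820, 1.3820, 2.6180, 2.6180, 3.6180, 3.6180, 4]

Each diagonal entry of L is the vertex degree and each off-diagonal entry is -1 where an edge is present, 0 otherwise; in the order [0, 1, 2, 3, 4, 5, 6, 7, 8, 9] the diagonal is [2, 2, 2, 2, 2, 2, 2, 2, 2, 2]. L is symmetric positive semidefinite, so every eigenvalue is real and nonnegative. By the matrix-tree theorem the graph has (1/10) * product of the nonzero eigenvalues = 10 spanning trees.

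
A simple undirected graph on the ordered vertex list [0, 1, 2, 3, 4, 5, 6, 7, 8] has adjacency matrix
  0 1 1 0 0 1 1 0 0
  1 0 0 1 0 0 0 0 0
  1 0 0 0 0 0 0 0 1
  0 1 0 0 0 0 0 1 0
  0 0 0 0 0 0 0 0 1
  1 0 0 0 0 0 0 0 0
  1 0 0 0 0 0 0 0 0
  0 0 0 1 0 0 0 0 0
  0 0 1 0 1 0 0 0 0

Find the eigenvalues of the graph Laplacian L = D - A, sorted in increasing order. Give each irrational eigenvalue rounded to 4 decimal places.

[0, 0.1981, 0.4116, 1, 1.4064, 1.5550, 3, 3.2470, 5.1819]

Reading degrees in the order [0, 1, 2, 3, 4, 5, 6, 7, 8] gives [4, 2, 2, 2, 1, 1, 1, 1, 2]; set D = diag(4, 2, 2, 2, 1, 1, 1, 1, 2) and form L = D - A. The multiplicity of 0 as a Laplacian eigenvalue equals the number of connected components. The largest eigenvalue, 5.1819, is at most the vertex count 9.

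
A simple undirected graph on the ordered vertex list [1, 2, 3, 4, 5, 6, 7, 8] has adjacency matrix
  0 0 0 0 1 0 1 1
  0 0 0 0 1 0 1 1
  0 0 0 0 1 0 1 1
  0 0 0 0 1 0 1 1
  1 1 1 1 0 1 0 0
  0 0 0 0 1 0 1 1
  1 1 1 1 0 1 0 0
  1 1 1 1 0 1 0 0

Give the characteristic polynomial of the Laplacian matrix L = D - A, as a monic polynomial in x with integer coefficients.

Reading degrees in the order [1, 2, 3, 4, 5, 6, 7, 8] gives [3, 3, 3, 3, 5, 3, 5, 5]; set D = diag(3, 3, 3, 3, 5, 3, 5, 5) and form L = D - A. L has integer entries, so p(x) = det(xI - L) has integer coefficients. Expanding the determinant yields x^8 - 30x^7 + 375x^6 - 2540x^5 + 10095x^4 - 23598x^3 + 30105x^2 - 16200x. The coefficient of x^7 equals -trace(L) = -30, matching the sum of degrees. By the matrix-tree theorem the graph has (1/8) * product of the nonzero eigenvalues = 2025 spanning trees.

x^8 - 30x^7 + 375x^6 - 2540x^5 + 10095x^4 - 23598x^3 + 30105x^2 - 16200x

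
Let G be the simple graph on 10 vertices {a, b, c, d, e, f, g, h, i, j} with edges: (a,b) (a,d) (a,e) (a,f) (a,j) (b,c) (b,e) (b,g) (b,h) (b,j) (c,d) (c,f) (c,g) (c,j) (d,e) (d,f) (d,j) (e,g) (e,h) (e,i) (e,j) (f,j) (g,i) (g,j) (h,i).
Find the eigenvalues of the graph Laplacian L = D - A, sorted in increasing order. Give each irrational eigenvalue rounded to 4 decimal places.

With the vertex order [a, b, c, d, e, f, g, h, i, j], the degrees are [5, 6, 5, 5, 7, 4, 5, 3, 3, 7], giving D = diag(5, 6, 5, 5, 7, 4, 5, 3, 3, 7) and L = D - A. The multiplicity of 0 as a Laplacian eigenvalue equals the number of connected components. The single zero eigenvalue shows the graph is connected. The largest eigenvalue, 8.4235, is at most the vertex count 10. By the matrix-tree theorem the graph has (1/10) * product of the nonzero eigenvalues = 213828 spanning trees.

[0, 1.7199, 3.5753, 4.1007, 4.7047, 5.5496, 6.4351, 7.4654, 8.0258, 8.4235]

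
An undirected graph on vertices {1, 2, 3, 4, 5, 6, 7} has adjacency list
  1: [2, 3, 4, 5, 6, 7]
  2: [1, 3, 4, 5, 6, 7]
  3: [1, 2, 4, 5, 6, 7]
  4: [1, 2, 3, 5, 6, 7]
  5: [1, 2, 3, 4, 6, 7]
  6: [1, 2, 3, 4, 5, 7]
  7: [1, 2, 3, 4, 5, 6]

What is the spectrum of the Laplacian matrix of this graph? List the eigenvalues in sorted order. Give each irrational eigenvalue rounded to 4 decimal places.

[0, 7, 7, 7, 7, 7, 7]

Reading degrees in the order [1, 2, 3, 4, 5, 6, 7] gives [6, 6, 6, 6, 6, 6, 6]; set D = diag(6, 6, 6, 6, 6, 6, 6) and form L = D - A. Since every row of L sums to 0, the all-ones vector is in the kernel and 0 is an eigenvalue. By the matrix-tree theorem the graph has (1/7) * product of the nonzero eigenvalues = 16807 spanning trees.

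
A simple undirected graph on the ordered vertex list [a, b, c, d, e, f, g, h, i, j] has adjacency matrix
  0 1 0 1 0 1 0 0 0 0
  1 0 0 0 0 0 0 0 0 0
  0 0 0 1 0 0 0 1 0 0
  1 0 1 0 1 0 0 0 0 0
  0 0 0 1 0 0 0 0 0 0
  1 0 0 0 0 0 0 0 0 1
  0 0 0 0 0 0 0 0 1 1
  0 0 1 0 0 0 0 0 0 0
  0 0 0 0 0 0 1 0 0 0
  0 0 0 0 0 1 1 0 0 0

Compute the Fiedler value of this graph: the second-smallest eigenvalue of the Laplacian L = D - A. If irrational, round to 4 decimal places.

0.1398

Each diagonal entry of L is the vertex degree and each off-diagonal entry is -1 where an edge is present, 0 otherwise; in the order [a, b, c, d, e, f, g, h, i, j] the diagonal is [3, 1, 2, 3, 1, 2, 2, 1, 1, 2]. Computing the eigenvalues of L and sorting gives [0, 0.1398, 0.4249, 0.6932, 1, 2, 2.2574, 3.1456, 3.6414, 4.6978]. The Fiedler value lambda_2 = 0.1398 is strictly positive, so the graph is connected. The eigenvalues sum to 18, which equals trace(L) = 2|E|.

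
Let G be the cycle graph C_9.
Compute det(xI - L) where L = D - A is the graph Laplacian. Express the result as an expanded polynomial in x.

The graph has 9 vertices and degree multiset [2, 2, 2, 2, 2, 2, 2, 2, 2]; D is the diagonal matrix of degrees and L = D - A. Computing det(xI - L) by cofactor expansion (or equivalently via sum-over-permutations) gives x^9 - 18x^8 + 135x^7 - 546x^6 + 1287x^5 - 1782x^4 + 1386x^3 - 540x^2 + 81x. The coefficient of x^8 equals -trace(L) = -18, matching the sum of degrees.

x^9 - 18x^8 + 135x^7 - 546x^6 + 1287x^5 - 1782x^4 + 1386x^3 - 540x^2 + 81x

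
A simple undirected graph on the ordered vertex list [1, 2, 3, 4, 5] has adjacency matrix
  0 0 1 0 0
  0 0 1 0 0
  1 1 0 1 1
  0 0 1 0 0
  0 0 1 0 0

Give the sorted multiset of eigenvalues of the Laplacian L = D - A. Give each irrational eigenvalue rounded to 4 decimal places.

[0, 1, 1, 1, 5]

With the vertex order [1, 2, 3, 4, 5], the degrees are [1, 1, 4, 1, 1], giving D = diag(1, 1, 4, 1, 1) and L = D - A. Diagonalising L (or applying a numerical eigensolver to the 5x5 matrix) gives the spectrum above. The largest eigenvalue, 5, is at most the vertex count 5. There is one zero in the spectrum, matching the 1 component.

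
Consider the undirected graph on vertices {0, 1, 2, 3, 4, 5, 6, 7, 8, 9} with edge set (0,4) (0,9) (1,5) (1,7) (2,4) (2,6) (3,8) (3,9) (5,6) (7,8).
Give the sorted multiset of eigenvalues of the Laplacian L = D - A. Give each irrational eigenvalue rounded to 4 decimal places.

With the vertex order [0, 1, 2, 3, 4, 5, 6, 7, 8, 9], the degrees are [2, 2, 2, 2, 2, 2, 2, 2, 2, 2], giving D = diag(2, 2, 2, 2, 2, 2, 2, 2, 2, 2) and L = D - A. L is symmetric positive semidefinite, so every eigenvalue is real and nonnegative. The single zero eigenvalue shows the graph is connected. The eigenvalues sum to 20, which equals trace(L) = 2|E|. By the matrix-tree theorem the graph has (1/10) * product of the nonzero eigenvalues = 10 spanning trees.

[0, 0.3820, 0.3820, 1.3820, 1.3820, 2.6180, 2.6180, 3.6180, 3.6180, 4]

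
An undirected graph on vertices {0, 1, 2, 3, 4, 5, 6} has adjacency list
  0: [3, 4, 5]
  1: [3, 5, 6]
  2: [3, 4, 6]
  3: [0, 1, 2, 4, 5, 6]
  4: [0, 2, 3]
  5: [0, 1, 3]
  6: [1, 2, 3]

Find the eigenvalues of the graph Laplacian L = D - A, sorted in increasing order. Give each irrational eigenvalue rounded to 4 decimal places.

Reading degrees in the order [0, 1, 2, 3, 4, 5, 6] gives [3, 3, 3, 6, 3, 3, 3]; set D = diag(3, 3, 3, 6, 3, 3, 3) and form L = D - A. Since every row of L sums to 0, the all-ones vector is in the kernel and 0 is an eigenvalue. The single zero eigenvalue shows the graph is connected. By the matrix-tree theorem the graph has (1/7) * product of the nonzero eigenvalues = 320 spanning trees. There is one zero in the spectrum, matching the 1 component.

[0, 2, 2, 4, 4, 5, 7]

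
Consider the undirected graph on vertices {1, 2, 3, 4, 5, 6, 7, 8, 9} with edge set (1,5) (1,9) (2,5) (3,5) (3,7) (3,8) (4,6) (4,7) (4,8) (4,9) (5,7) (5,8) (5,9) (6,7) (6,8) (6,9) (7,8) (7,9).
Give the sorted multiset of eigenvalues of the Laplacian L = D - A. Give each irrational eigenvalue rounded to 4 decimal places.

[0, 0.9280, 1.7691, 2.6547, 5, 5.2865, 5.7221, 7.0832, 7.5565]

With the vertex order [1, 2, 3, 4, 5, 6, 7, 8, 9], the degrees are [2, 1, 3, 4, 6, 4, 6, 5, 5], giving D = diag(2, 1, 3, 4, 6, 4, 6, 5, 5) and L = D - A. L is symmetric positive semidefinite, so every eigenvalue is real and nonnegative. The single zero eigenvalue shows the graph is connected. The eigenvalues sum to 36, which equals trace(L) = 2|E|. The largest eigenvalue, 7.5565, is at most the vertex count 9.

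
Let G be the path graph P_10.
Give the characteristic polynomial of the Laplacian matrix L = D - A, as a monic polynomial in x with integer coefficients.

The graph has 10 vertices and degree multiset [2, 2, 2, 2, 2, 2, 2, 2, 1, 1]; D is the diagonal matrix of degrees and L = D - A. Computing det(xI - L) by cofactor expansion (or equivalently via sum-over-permutations) gives x^10 - 18x^9 + 136x^8 - 560x^7 + 1365x^6 - 2002x^5 + 1716x^4 - 792x^3 + 165x^2 - 10x. Since p(0) = det(-L) = 0, x divides p(x). By the matrix-tree theorem the graph has (1/10) * product of the nonzero eigenvalues = 1 spanning tree. The largest eigenvalue, 3.9021, is at most the vertex count 10.

x^10 - 18x^9 + 136x^8 - 560x^7 + 1365x^6 - 2002x^5 + 1716x^4 - 792x^3 + 165x^2 - 10x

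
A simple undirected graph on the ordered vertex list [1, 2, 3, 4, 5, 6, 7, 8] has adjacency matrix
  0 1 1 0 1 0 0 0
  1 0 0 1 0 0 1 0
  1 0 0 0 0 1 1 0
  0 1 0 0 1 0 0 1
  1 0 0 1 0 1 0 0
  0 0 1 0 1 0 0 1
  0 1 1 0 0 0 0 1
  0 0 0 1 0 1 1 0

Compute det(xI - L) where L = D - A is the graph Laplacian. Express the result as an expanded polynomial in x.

Reading degrees in the order [1, 2, 3, 4, 5, 6, 7, 8] gives [3, 3, 3, 3, 3, 3, 3, 3]; set D = diag(3, 3, 3, 3, 3, 3, 3, 3) and form L = D - A. Computing det(xI - L) by cofactor expansion (or equivalently via sum-over-permutations) gives x^8 - 24x^7 + 240x^6 - 1296x^5 + 4080x^4 - 7488x^3 + 7424x^2 - 3072x. The coefficient of x^7 equals -trace(L) = -24, matching the sum of degrees.

x^8 - 24x^7 + 240x^6 - 1296x^5 + 4080x^4 - 7488x^3 + 7424x^2 - 3072x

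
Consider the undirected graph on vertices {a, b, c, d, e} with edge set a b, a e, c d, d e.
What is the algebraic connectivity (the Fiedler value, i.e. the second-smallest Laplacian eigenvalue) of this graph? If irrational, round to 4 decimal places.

Each diagonal entry of L is the vertex degree and each off-diagonal entry is -1 where an edge is present, 0 otherwise; in the order [a, b, c, d, e] the diagonal is [2, 1, 1, 2, 2]. The smallest Laplacian eigenvalue is always 0. The next one, lambda_2 = 0.3820, measures how hard the graph is to disconnect: larger values mean better connectivity. There is one zero in the spectrum, matching the 1 component.

0.3820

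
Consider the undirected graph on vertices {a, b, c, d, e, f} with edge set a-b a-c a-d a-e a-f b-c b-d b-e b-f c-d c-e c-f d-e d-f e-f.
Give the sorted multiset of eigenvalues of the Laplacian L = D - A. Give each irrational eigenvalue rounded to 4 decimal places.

Each diagonal entry of L is the vertex degree and each off-diagonal entry is -1 where an edge is present, 0 otherwise; in the order [a, b, c, d, e, f] the diagonal is [5, 5, 5, 5, 5, 5]. Since every row of L sums to 0, the all-ones vector is in the kernel and 0 is an eigenvalue.

[0, 6, 6, 6, 6, 6]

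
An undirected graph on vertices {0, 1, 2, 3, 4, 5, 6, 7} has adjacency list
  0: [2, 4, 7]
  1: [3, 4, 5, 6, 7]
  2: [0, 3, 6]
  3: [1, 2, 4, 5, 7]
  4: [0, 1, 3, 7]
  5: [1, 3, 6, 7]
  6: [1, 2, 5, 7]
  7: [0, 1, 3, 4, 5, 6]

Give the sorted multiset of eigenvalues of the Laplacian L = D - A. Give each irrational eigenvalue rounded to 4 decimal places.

With the vertex order [0, 1, 2, 3, 4, 5, 6, 7], the degrees are [3, 5, 3, 5, 4, 4, 4, 6], giving D = diag(3, 5, 3, 5, 4, 4, 4, 6) and L = D - A. L is symmetric positive semidefinite, so every eigenvalue is real and nonnegative. The single zero eigenvalue shows the graph is connected. The eigenvalues sum to 34, which equals trace(L) = 2|E|. There is one zero in the spectrum, matching the 1 component.

[0, 2.3256, 2.8755, 4.1596, 4.7765, 6.1341, 6.4518, 7.2768]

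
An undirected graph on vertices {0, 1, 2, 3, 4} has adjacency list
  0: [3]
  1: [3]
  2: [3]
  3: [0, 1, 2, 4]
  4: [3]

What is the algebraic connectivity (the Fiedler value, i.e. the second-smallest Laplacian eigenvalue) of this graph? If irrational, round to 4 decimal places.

1

Each diagonal entry of L is the vertex degree and each off-diagonal entry is -1 where an edge is present, 0 otherwise; in the order [0, 1, 2, 3, 4] the diagonal is [1, 1, 1, 4, 1]. Computing the eigenvalues of L and sorting gives [0, 1, 1, 1, 5]. The Fiedler value lambda_2 = 1 is strictly positive, so the graph is connected. By the matrix-tree theorem the graph has (1/5) * product of the nonzero eigenvalues = 1 spanning tree.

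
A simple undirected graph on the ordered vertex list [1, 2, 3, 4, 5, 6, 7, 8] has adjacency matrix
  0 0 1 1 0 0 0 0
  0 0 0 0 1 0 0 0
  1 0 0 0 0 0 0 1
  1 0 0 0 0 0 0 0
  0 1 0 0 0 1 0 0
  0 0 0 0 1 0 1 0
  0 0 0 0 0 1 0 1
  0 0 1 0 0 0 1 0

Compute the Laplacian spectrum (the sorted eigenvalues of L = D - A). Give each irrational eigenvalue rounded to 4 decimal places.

[0, 0.1522, 0.5858, 1.2346, 2, 2.7654, 3.4142, 3.8478]

With the vertex order [1, 2, 3, 4, 5, 6, 7, 8], the degrees are [2, 1, 2, 1, 2, 2, 2, 2], giving D = diag(2, 1, 2, 1, 2, 2, 2, 2) and L = D - A. L is symmetric positive semidefinite, so every eigenvalue is real and nonnegative. The single zero eigenvalue shows the graph is connected. There is one zero in the spectrum, matching the 1 component.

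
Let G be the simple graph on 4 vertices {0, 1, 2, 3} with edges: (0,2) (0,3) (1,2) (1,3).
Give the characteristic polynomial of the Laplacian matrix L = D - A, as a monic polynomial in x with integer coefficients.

x^4 - 8x^3 + 20x^2 - 16x

Each diagonal entry of L is the vertex degree and each off-diagonal entry is -1 where an edge is present, 0 otherwise; in the order [0, 1, 2, 3] the diagonal is [2, 2, 2, 2]. Computing det(xI - L) by cofactor expansion (or equivalently via sum-over-permutations) gives x^4 - 8x^3 + 20x^2 - 16x. The constant term is 0 because L is singular (the all-ones vector lies in its kernel).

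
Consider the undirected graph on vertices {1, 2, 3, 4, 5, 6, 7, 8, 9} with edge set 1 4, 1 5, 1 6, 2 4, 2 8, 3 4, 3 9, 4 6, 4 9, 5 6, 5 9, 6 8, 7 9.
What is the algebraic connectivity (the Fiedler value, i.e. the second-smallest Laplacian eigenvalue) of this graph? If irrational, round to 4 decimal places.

Reading degrees in the order [1, 2, 3, 4, 5, 6, 7, 8, 9] gives [3, 2, 2, 5, 3, 4, 1, 2, 4]; set D = diag(3, 2, 2, 5, 3, 4, 1, 2, 4) and form L = D - A. Computing the eigenvalues of L and sorting gives [0, 0.6780, 1.2679, 1.6313, 2.7234, 3.5100, 4.7321, 4.8605, 6.5968]. The Fiedler value lambda_2 = 0.6780 is strictly positive, so the graph is connected. The eigenvalues sum to 26, which equals trace(L) = 2|E|. There is one zero in the spectrum, matching the 1 component.

0.6780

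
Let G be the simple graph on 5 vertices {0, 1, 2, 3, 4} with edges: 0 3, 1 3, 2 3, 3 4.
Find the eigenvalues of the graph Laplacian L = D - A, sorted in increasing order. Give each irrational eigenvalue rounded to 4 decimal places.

[0, 1, 1, 1, 5]

Reading degrees in the order [0, 1, 2, 3, 4] gives [1, 1, 1, 4, 1]; set D = diag(1, 1, 1, 4, 1) and form L = D - A. L is symmetric positive semidefinite, so every eigenvalue is real and nonnegative. The eigenvalues sum to 8, which equals trace(L) = 2|E|.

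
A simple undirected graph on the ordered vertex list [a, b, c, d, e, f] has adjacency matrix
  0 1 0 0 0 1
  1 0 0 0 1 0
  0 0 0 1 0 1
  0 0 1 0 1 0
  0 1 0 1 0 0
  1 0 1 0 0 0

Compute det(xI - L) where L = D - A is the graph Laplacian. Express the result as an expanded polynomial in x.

With the vertex order [a, b, c, d, e, f], the degrees are [2, 2, 2, 2, 2, 2], giving D = diag(2, 2, 2, 2, 2, 2) and L = D - A. Computing det(xI - L) by cofactor expansion (or equivalently via sum-over-permutations) gives x^6 - 12x^5 + 54x^4 - 112x^3 + 105x^2 - 36x. The coefficient of x^5 equals -trace(L) = -12, matching the sum of degrees.

x^6 - 12x^5 + 54x^4 - 112x^3 + 105x^2 - 36x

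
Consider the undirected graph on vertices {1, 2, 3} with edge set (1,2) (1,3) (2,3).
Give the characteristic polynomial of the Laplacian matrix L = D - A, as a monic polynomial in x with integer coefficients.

x^3 - 6x^2 + 9x

Each diagonal entry of L is the vertex degree and each off-diagonal entry is -1 where an edge is present, 0 otherwise; in the order [1, 2, 3] the diagonal is [2, 2, 2]. Computing det(xI - L) by cofactor expansion (or equivalently via sum-over-permutations) gives x^3 - 6x^2 + 9x. The coefficient of x^2 equals -trace(L) = -6, matching the sum of degrees. The eigenvalues sum to 6, which equals trace(L) = 2|E|. The largest eigenvalue, 3, is at most the vertex count 3.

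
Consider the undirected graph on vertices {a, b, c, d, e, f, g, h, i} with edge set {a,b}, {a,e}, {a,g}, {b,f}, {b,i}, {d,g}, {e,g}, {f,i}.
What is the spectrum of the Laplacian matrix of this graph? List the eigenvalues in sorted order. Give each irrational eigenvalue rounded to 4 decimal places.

[0, 0, 0, 0.3403, 1.1451, 3, 3, 3.8549, 4.6597]

Each diagonal entry of L is the vertex degree and each off-diagonal entry is -1 where an edge is present, 0 otherwise; in the order [a, b, c, d, e, f, g, h, i] the diagonal is [3, 3, 0, 1, 2, 2, 3, 0, 2]. Diagonalising L (or applying a numerical eigensolver to the 9x9 matrix) gives the spectrum above. The 3 zero eigenvalues correspond to the 3 connected components. The eigenvalues sum to 16, which equals trace(L) = 2|E|.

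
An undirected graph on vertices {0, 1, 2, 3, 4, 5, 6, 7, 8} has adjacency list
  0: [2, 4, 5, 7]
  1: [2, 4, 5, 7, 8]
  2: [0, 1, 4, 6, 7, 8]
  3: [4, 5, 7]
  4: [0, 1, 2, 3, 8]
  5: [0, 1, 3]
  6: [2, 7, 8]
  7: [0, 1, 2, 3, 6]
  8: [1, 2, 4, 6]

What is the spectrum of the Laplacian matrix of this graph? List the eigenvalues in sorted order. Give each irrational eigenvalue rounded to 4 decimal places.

Each diagonal entry of L is the vertex degree and each off-diagonal entry is -1 where an edge is present, 0 otherwise; in the order [0, 1, 2, 3, 4, 5, 6, 7, 8] the diagonal is [4, 5, 6, 3, 5, 3, 3, 5, 4]. L is symmetric positive semidefinite, so every eigenvalue is real and nonnegative.

[0, 1.9028, 3.2423, 3.5332, 3.7970, 4.9199, 5.9736, 7.1730, 7.4582]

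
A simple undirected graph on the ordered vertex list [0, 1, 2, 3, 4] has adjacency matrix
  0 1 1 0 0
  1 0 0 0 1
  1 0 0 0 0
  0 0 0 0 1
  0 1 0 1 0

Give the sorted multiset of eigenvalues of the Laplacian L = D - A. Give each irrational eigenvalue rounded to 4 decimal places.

With the vertex order [0, 1, 2, 3, 4], the degrees are [2, 2, 1, 1, 2], giving D = diag(2, 2, 1, 1, 2) and L = D - A. Diagonalising L (or applying a numerical eigensolver to the 5x5 matrix) gives the spectrum above.

[0, 0.3820, 1.3820, 2.6180, 3.6180]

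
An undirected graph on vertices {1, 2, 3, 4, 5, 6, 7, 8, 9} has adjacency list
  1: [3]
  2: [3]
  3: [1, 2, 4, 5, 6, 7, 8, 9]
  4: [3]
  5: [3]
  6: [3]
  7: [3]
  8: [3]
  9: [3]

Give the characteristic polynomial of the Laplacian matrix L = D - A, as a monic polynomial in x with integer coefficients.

With the vertex order [1, 2, 3, 4, 5, 6, 7, 8, 9], the degrees are [1, 1, 8, 1, 1, 1, 1, 1, 1], giving D = diag(1, 1, 8, 1, 1, 1, 1, 1, 1) and L = D - A. Computing det(xI - L) by cofactor expansion (or equivalently via sum-over-permutations) gives x^9 - 16x^8 + 84x^7 - 224x^6 + 350x^5 - 336x^4 + 196x^3 - 64x^2 + 9x. The constant term is 0 because L is singular (the all-ones vector lies in its kernel). By the matrix-tree theorem the graph has (1/9) * product of the nonzero eigenvalues = 1 spanning tree. There is one zero in the spectrum, matching the 1 component.

x^9 - 16x^8 + 84x^7 - 224x^6 + 350x^5 - 336x^4 + 196x^3 - 64x^2 + 9x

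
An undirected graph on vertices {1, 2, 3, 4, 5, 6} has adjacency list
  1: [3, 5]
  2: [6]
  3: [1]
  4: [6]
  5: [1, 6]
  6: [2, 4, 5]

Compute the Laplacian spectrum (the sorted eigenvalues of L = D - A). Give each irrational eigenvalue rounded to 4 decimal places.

Reading degrees in the order [1, 2, 3, 4, 5, 6] gives [2, 1, 1, 1, 2, 3]; set D = diag(2, 1, 1, 1, 2, 3) and form L = D - A. L is symmetric positive semidefinite, so every eigenvalue is real and nonnegative. There is one zero in the spectrum, matching the 1 component.

[0, 0.3249, 1, 1.4608, 3, 4.2143]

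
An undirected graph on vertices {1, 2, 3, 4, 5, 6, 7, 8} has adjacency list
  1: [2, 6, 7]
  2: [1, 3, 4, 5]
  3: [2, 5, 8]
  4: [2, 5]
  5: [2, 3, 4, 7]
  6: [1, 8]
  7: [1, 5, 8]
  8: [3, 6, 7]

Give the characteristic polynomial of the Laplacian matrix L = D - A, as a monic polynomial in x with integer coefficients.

Each diagonal entry of L is the vertex degree and each off-diagonal entry is -1 where an edge is present, 0 otherwise; in the order [1, 2, 3, 4, 5, 6, 7, 8] the diagonal is [3, 4, 3, 2, 4, 2, 3, 3]. L has integer entries, so p(x) = det(xI - L) has integer coefficients. Expanding the determinant yields x^8 - 24x^7 + 238x^6 - 1260x^5 + 3832x^4 - 6664x^3 + 6093x^2 - 2232x. The constant term is 0 because L is singular (the all-ones vector lies in its kernel). The eigenvalues sum to 24, which equals trace(L) = 2|E|.

x^8 - 24x^7 + 238x^6 - 1260x^5 + 3832x^4 - 6664x^3 + 6093x^2 - 2232x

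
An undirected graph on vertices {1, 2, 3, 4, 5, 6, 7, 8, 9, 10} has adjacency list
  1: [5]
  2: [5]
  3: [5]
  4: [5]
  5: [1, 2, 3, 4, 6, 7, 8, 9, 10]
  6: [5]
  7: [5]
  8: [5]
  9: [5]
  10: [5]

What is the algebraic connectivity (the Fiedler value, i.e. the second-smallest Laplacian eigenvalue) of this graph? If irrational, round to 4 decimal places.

With the vertex order [1, 2, 3, 4, 5, 6, 7, 8, 9, 10], the degrees are [1, 1, 1, 1, 9, 1, 1, 1, 1, 1], giving D = diag(1, 1, 1, 1, 9, 1, 1, 1, 1, 1) and L = D - A. The smallest Laplacian eigenvalue is always 0. The next one, lambda_2 = 1, measures how hard the graph is to disconnect: larger values mean better connectivity. By the matrix-tree theorem the graph has (1/10) * product of the nonzero eigenvalues = 1 spanning tree.

1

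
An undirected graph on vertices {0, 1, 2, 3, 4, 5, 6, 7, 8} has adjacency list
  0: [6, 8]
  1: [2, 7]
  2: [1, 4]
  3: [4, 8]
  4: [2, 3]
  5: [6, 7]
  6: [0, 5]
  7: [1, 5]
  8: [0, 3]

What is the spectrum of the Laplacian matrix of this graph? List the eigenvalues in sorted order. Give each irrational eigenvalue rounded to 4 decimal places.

Reading degrees in the order [0, 1, 2, 3, 4, 5, 6, 7, 8] gives [2, 2, 2, 2, 2, 2, 2, 2, 2]; set D = diag(2, 2, 2, 2, 2, 2, 2, 2, 2) and form L = D - A. Diagonalising L (or applying a numerical eigensolver to the 9x9 matrix) gives the spectrum above. The single zero eigenvalue shows the graph is connected.

[0, 0.4679, 0.4679, 1.6527, 1.6527, 3, 3, 3.8794, 3.8794]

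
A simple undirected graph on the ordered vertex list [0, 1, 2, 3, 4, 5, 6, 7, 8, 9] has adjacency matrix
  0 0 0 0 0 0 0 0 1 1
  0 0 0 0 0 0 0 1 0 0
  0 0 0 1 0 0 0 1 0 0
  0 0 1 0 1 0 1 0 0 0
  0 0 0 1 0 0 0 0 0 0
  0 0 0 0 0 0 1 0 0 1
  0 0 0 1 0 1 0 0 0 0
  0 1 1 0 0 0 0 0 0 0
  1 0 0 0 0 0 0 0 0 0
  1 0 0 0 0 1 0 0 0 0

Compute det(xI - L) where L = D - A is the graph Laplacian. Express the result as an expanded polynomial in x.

x^10 - 18x^9 + 135x^8 - 548x^7 + 1309x^6 - 1874x^5 + 1568x^4 - 712x^3 + 150x^2 - 10x

Reading degrees in the order [0, 1, 2, 3, 4, 5, 6, 7, 8, 9] gives [2, 1, 2, 3, 1, 2, 2, 2, 1, 2]; set D = diag(2, 1, 2, 3, 1, 2, 2, 2, 1, 2) and form L = D - A. Computing det(xI - L) by cofactor expansion (or equivalently via sum-over-permutations) gives x^10 - 18x^9 + 135x^8 - 548x^7 + 1309x^6 - 1874x^5 + 1568x^4 - 712x^3 + 150x^2 - 10x. Since p(0) = det(-L) = 0, x divides p(x). By the matrix-tree theorem the graph has (1/10) * product of the nonzero eigenvalues = 1 spanning tree. The largest eigenvalue, 4.3721, is at most the vertex count 10.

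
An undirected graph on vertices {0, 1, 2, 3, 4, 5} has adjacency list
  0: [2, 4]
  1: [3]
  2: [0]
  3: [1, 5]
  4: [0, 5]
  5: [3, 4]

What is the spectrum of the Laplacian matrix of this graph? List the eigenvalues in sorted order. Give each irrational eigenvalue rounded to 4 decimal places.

[0, 0.2679, 1, 2, 3, 3.7321]

Reading degrees in the order [0, 1, 2, 3, 4, 5] gives [2, 1, 1, 2, 2, 2]; set D = diag(2, 1, 1, 2, 2, 2) and form L = D - A. The multiplicity of 0 as a Laplacian eigenvalue equals the number of connected components. The single zero eigenvalue shows the graph is connected. The eigenvalues sum to 10, which equals trace(L) = 2|E|.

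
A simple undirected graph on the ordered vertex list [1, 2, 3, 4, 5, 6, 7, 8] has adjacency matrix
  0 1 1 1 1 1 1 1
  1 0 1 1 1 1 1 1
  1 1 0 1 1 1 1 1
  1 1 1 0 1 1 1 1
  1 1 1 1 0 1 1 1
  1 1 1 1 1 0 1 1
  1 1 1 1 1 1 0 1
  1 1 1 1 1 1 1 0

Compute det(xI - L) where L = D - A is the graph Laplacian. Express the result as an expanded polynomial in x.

With the vertex order [1, 2, 3, 4, 5, 6, 7, 8], the degrees are [7, 7, 7, 7, 7, 7, 7, 7], giving D = diag(7, 7, 7, 7, 7, 7, 7, 7) and L = D - A. The eigenvalues of L are [0, 8, 8, 8, 8, 8, 8, 8]; the characteristic polynomial is the product of (x - lambda_i), which multiplies out to x^8 - 56x^7 + 1344x^6 - 17920x^5 + 143360x^4 - 688128x^3 + 1835008x^2 - 2097152x. The coefficient of x^7 equals -trace(L) = -56, matching the sum of degrees. There is one zero in the spectrum, matching the 1 component.

x^8 - 56x^7 + 1344x^6 - 17920x^5 + 143360x^4 - 688128x^3 + 1835008x^2 - 2097152x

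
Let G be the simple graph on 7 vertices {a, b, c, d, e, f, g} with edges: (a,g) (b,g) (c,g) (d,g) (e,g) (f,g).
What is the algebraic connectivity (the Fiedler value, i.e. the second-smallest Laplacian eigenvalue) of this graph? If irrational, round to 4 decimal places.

Reading degrees in the order [a, b, c, d, e, f, g] gives [1, 1, 1, 1, 1, 1, 6]; set D = diag(1, 1, 1, 1, 1, 1, 6) and form L = D - A. Computing the eigenvalues of L and sorting gives [0, 1, 1, 1, 1, 1, 7]. The Fiedler value lambda_2 = 1 is strictly positive, so the graph is connected.

1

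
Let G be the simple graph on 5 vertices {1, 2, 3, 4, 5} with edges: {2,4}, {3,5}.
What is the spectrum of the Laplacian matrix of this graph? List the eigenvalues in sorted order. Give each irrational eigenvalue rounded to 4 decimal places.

[0, 0, 0, 2, 2]

Reading degrees in the order [1, 2, 3, 4, 5] gives [0, 1, 1, 1, 1]; set D = diag(0, 1, 1, 1, 1) and form L = D - A. Since every row of L sums to 0, the all-ones vector is in the kernel and 0 is an eigenvalue. The 3 zero eigenvalues correspond to the 3 connected components. The largest eigenvalue, 2, is at most the vertex count 5.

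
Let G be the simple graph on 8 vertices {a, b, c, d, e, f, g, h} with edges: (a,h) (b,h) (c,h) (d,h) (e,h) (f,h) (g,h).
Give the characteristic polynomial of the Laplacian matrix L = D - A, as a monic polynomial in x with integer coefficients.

Each diagonal entry of L is the vertex degree and each off-diagonal entry is -1 where an edge is present, 0 otherwise; in the order [a, b, c, d, e, f, g, h] the diagonal is [1, 1, 1, 1, 1, 1, 1, 7]. Computing det(xI - L) by cofactor expansion (or equivalently via sum-over-permutations) gives x^8 - 14x^7 + 63x^6 - 140x^5 + 175x^4 - 126x^3 + 49x^2 - 8x. The coefficient of x^7 equals -trace(L) = -14, matching the sum of degrees. By the matrix-tree theorem the graph has (1/8) * product of the nonzero eigenvalues = 1 spanning tree. There is one zero in the spectrum, matching the 1 component.

x^8 - 14x^7 + 63x^6 - 140x^5 + 175x^4 - 126x^3 + 49x^2 - 8x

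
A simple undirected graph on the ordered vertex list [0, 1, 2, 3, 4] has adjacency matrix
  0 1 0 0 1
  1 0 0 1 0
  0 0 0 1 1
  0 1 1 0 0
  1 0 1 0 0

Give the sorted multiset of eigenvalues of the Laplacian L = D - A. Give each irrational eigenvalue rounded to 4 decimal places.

With the vertex order [0, 1, 2, 3, 4], the degrees are [2, 2, 2, 2, 2], giving D = diag(2, 2, 2, 2, 2) and L = D - A. The multiplicity of 0 as a Laplacian eigenvalue equals the number of connected components. The single zero eigenvalue shows the graph is connected. There is one zero in the spectrum, matching the 1 component.

[0, 1.3820, 1.3820, 3.6180, 3.6180]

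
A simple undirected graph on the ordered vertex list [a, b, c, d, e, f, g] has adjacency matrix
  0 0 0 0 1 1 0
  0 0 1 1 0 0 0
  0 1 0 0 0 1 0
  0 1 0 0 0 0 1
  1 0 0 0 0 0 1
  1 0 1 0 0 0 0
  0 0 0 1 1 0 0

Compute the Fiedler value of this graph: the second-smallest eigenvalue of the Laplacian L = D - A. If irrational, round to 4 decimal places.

Each diagonal entry of L is the vertex degree and each off-diagonal entry is -1 where an edge is present, 0 otherwise; in the order [a, b, c, d, e, f, g] the diagonal is [2, 2, 2, 2, 2, 2, 2]. Computing the eigenvalues of L and sorting gives [0, 0.7530, 0.7530, 2.4450, 2.4450, 3.8019, 3.8019]. The Fiedler value lambda_2 = 0.7530 is strictly positive, so the graph is connected. There is one zero in the spectrum, matching the 1 component. By the matrix-tree theorem the graph has (1/7) * product of the nonzero eigenvalues = 7 spanning trees.

0.7530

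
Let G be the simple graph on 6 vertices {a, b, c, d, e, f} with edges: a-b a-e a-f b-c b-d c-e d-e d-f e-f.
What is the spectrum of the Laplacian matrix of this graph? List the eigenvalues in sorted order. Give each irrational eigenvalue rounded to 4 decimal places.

Each diagonal entry of L is the vertex degree and each off-diagonal entry is -1 where an edge is present, 0 otherwise; in the order [a, b, c, d, e, f] the diagonal is [3, 3, 2, 3, 4, 3]. L is symmetric positive semidefinite, so every eigenvalue is real and nonnegative. The single zero eigenvalue shows the graph is connected. The largest eigenvalue, 5.6751, is at most the vertex count 6.

[0, 1.7857, 3, 3, 4.5392, 5.6751]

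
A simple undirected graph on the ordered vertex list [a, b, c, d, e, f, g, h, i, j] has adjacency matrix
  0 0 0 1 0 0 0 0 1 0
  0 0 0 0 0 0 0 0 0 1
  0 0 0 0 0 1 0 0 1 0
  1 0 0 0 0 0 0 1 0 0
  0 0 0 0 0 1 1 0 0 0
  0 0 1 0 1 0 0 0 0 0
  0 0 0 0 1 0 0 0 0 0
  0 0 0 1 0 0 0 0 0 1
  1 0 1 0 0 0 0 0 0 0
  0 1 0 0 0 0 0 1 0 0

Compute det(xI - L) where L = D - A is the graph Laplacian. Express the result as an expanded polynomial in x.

x^10 - 18x^9 + 136x^8 - 560x^7 + 1365x^6 - 2002x^5 + 1716x^4 - 792x^3 + 165x^2 - 10x

With the vertex order [a, b, c, d, e, f, g, h, i, j], the degrees are [2, 1, 2, 2, 2, 2, 1, 2, 2, 2], giving D = diag(2, 1, 2, 2, 2, 2, 1, 2, 2, 2) and L = D - A. Computing det(xI - L) by cofactor expansion (or equivalently via sum-over-permutations) gives x^10 - 18x^9 + 136x^8 - 560x^7 + 1365x^6 - 2002x^5 + 1716x^4 - 792x^3 + 165x^2 - 10x. The constant term is 0 because L is singular (the all-ones vector lies in its kernel). The largest eigenvalue, 3.9021, is at most the vertex count 10. The eigenvalues sum to 18, which equals trace(L) = 2|E|.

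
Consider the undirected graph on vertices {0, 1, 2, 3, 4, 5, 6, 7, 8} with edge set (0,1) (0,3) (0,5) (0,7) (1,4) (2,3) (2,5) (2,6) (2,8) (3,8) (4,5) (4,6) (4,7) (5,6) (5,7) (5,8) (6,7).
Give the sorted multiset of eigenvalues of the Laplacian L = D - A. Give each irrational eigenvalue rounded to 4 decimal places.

Reading degrees in the order [0, 1, 2, 3, 4, 5, 6, 7, 8] gives [4, 2, 4, 3, 4, 6, 4, 4, 3]; set D = diag(4, 2, 4, 3, 4, 6, 4, 4, 3) and form L = D - A. Diagonalising L (or applying a numerical eigensolver to the 9x9 matrix) gives the spectrum above. There is one zero in the spectrum, matching the 1 component. The largest eigenvalue, 7.3219, is at most the vertex count 9.

[0, 1.3381, 2.1158, 3.2820, 4.0524, 4.5847, 5.5922, 5.7128, 7.3219]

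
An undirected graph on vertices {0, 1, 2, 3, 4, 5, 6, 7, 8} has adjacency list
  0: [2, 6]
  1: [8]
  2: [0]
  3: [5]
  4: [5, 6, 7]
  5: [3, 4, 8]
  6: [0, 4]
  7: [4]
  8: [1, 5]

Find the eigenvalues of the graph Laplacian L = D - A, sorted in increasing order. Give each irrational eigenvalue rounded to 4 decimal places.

[0, 0.1862, 0.4822, 0.7043, 1.4073, 2.1338, 2.8532, 3.5372, 4.6958]

Each diagonal entry of L is the vertex degree and each off-diagonal entry is -1 where an edge is present, 0 otherwise; in the order [0, 1, 2, 3, 4, 5, 6, 7, 8] the diagonal is [2, 1, 1, 1, 3, 3, 2, 1, 2]. L is symmetric positive semidefinite, so every eigenvalue is real and nonnegative. The single zero eigenvalue shows the graph is connected. There is one zero in the spectrum, matching the 1 component.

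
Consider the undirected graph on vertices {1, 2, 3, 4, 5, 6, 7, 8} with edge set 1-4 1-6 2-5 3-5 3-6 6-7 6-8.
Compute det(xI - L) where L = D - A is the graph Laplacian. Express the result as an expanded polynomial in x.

x^8 - 14x^7 + 75x^6 - 198x^5 + 275x^4 - 198x^3 + 67x^2 - 8x

Each diagonal entry of L is the vertex degree and each off-diagonal entry is -1 where an edge is present, 0 otherwise; in the order [1, 2, 3, 4, 5, 6, 7, 8] the diagonal is [2, 1, 2, 1, 2, 4, 1, 1]. L has integer entries, so p(x) = det(xI - L) has integer coefficients. Expanding the determinant yields x^8 - 14x^7 + 75x^6 - 198x^5 + 275x^4 - 198x^3 + 67x^2 - 8x. Since p(0) = det(-L) = 0, x divides p(x).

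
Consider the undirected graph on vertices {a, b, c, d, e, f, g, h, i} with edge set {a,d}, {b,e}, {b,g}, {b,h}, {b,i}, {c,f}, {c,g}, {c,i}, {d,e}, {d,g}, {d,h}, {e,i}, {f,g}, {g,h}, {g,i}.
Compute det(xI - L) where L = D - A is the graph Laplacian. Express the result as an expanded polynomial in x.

x^9 - 30x^8 + 377x^7 - 2580x^6 + 10451x^5 - 25444x^4 + 35936x^3 - 26484x^2 + 7632x

Reading degrees in the order [a, b, c, d, e, f, g, h, i] gives [1, 4, 3, 4, 3, 2, 6, 3, 4]; set D = diag(1, 4, 3, 4, 3, 2, 6, 3, 4) and form L = D - A. Computing det(xI - L) by cofactor expansion (or equivalently via sum-over-permutations) gives x^9 - 30x^8 + 377x^7 - 2580x^6 + 10451x^5 - 25444x^4 + 35936x^3 - 26484x^2 + 7632x. Since p(0) = det(-L) = 0, x divides p(x). There is one zero in the spectrum, matching the 1 component.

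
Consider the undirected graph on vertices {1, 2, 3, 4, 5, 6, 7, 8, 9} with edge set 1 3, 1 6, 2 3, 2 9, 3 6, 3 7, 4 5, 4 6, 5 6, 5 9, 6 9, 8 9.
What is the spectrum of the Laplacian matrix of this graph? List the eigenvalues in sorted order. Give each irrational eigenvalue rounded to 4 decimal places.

[0, 0.6278, 0.9156, 1.4806, 1.7778, 3.1774, 4.6901, 4.9136, 6.4170]

Each diagonal entry of L is the vertex degree and each off-diagonal entry is -1 where an edge is present, 0 otherwise; in the order [1, 2, 3, 4, 5, 6, 7, 8, 9] the diagonal is [2, 2, 4, 2, 3, 5, 1, 1, 4]. Since every row of L sums to 0, the all-ones vector is in the kernel and 0 is an eigenvalue. The eigenvalues sum to 24, which equals trace(L) = 2|E|.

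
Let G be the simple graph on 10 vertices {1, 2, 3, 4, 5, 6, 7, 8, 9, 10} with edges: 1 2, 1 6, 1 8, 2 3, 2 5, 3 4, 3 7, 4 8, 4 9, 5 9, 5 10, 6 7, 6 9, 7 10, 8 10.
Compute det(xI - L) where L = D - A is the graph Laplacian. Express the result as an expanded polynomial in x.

x^10 - 30x^9 + 390x^8 - 2880x^7 + 13305x^6 - 39882x^5 + 77640x^4 - 94800x^3 + 66000x^2 - 20000x

Each diagonal entry of L is the vertex degree and each off-diagonal entry is -1 where an edge is present, 0 otherwise; in the order [1, 2, 3, 4, 5, 6, 7, 8, 9, 10] the diagonal is [3, 3, 3, 3, 3, 3, 3, 3, 3, 3]. Computing det(xI - L) by cofactor expansion (or equivalently via sum-over-permutations) gives x^10 - 30x^9 + 390x^8 - 2880x^7 + 13305x^6 - 39882x^5 + 77640x^4 - 94800x^3 + 66000x^2 - 20000x. The coefficient of x^9 equals -trace(L) = -30, matching the sum of degrees. By the matrix-tree theorem the graph has (1/10) * product of the nonzero eigenvalues = 2000 spanning trees.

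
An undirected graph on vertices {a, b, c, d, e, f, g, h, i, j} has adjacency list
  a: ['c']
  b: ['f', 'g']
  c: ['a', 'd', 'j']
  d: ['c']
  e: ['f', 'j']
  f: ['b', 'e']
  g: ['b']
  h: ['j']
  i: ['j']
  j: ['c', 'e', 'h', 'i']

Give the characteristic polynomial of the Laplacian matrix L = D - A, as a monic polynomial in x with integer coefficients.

Each diagonal entry of L is the vertex degree and each off-diagonal entry is -1 where an edge is present, 0 otherwise; in the order [a, b, c, d, e, f, g, h, i, j] the diagonal is [1, 2, 3, 1, 2, 2, 1, 1, 1, 4]. L has integer entries, so p(x) = det(xI - L) has integer coefficients. Expanding the determinant yields x^10 - 18x^9 + 132x^8 - 514x^7 + 1162x^6 - 1570x^5 + 1258x^4 - 568x^3 + 127x^2 - 10x. The coefficient of x^9 equals -trace(L) = -18, matching the sum of degrees. There is one zero in the spectrum, matching the 1 component.

x^10 - 18x^9 + 132x^8 - 514x^7 + 1162x^6 - 1570x^5 + 1258x^4 - 568x^3 + 127x^2 - 10x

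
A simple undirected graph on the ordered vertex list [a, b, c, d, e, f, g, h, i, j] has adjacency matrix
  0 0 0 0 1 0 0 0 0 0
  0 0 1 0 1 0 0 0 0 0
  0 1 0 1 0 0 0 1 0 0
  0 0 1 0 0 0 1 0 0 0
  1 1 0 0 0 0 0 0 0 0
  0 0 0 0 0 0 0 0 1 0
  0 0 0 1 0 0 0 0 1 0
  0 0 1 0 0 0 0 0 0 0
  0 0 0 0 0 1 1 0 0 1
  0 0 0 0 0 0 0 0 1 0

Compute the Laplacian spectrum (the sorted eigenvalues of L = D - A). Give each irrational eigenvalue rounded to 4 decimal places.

[0, 0.1257, 0.4097, 1, 1, 1.4295, 2.4234, 3.0954, 4.0925, 4.4238]

With the vertex order [a, b, c, d, e, f, g, h, i, j], the degrees are [1, 2, 3, 2, 2, 1, 2, 1, 3, 1], giving D = diag(1, 2, 3, 2, 2, 1, 2, 1, 3, 1) and L = D - A. Diagonalising L (or applying a numerical eigensolver to the 10x10 matrix) gives the spectrum above. The eigenvalues sum to 18, which equals trace(L) = 2|E|. By the matrix-tree theorem the graph has (1/10) * product of the nonzero eigenvalues = 1 spanning tree.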